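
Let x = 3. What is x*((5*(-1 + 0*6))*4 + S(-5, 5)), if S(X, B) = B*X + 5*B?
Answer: -60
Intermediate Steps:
S(X, B) = 5*B + B*X
x*((5*(-1 + 0*6))*4 + S(-5, 5)) = 3*((5*(-1 + 0*6))*4 + 5*(5 - 5)) = 3*((5*(-1 + 0))*4 + 5*0) = 3*((5*(-1))*4 + 0) = 3*(-5*4 + 0) = 3*(-20 + 0) = 3*(-20) = -60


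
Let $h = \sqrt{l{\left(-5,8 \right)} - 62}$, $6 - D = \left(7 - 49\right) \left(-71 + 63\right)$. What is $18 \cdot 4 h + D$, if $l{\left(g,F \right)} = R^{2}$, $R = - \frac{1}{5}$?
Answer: $-330 + \frac{72 i \sqrt{1549}}{5} \approx -330.0 + 566.75 i$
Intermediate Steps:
$R = - \frac{1}{5}$ ($R = \left(-1\right) \frac{1}{5} = - \frac{1}{5} \approx -0.2$)
$D = -330$ ($D = 6 - \left(7 - 49\right) \left(-71 + 63\right) = 6 - \left(-42\right) \left(-8\right) = 6 - 336 = -330$)
$l{\left(g,F \right)} = \frac{1}{25}$ ($l{\left(g,F \right)} = \left(- \frac{1}{5}\right)^{2} = \frac{1}{25}$)
$h = \frac{i \sqrt{1549}}{5}$ ($h = \sqrt{\frac{1}{25} - 62} = \sqrt{- \frac{1549}{25}} = \frac{i \sqrt{1549}}{5} \approx 7.8715 i$)
$18 \cdot 4 h + D = 18 \cdot 4 \frac{i \sqrt{1549}}{5} - 330 = 72 \frac{i \sqrt{1549}}{5} - 330 = \frac{72 i \sqrt{1549}}{5} - 330 = -330 + \frac{72 i \sqrt{1549}}{5}$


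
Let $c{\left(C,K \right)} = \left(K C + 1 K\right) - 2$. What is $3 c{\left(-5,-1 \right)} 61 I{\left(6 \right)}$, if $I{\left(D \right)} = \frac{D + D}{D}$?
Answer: $732$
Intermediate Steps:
$I{\left(D \right)} = 2$ ($I{\left(D \right)} = \frac{2 D}{D} = 2$)
$c{\left(C,K \right)} = -2 + K + C K$ ($c{\left(C,K \right)} = \left(C K + K\right) - 2 = \left(K + C K\right) - 2 = -2 + K + C K$)
$3 c{\left(-5,-1 \right)} 61 I{\left(6 \right)} = 3 \left(-2 - 1 - -5\right) 61 \cdot 2 = 3 \left(-2 - 1 + 5\right) 61 \cdot 2 = 3 \cdot 2 \cdot 61 \cdot 2 = 6 \cdot 61 \cdot 2 = 366 \cdot 2 = 732$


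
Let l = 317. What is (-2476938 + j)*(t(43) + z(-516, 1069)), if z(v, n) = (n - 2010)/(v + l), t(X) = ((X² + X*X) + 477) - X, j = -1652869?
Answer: -3399694290663/199 ≈ -1.7084e+10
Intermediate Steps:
t(X) = 477 - X + 2*X² (t(X) = ((X² + X²) + 477) - X = (2*X² + 477) - X = (477 + 2*X²) - X = 477 - X + 2*X²)
z(v, n) = (-2010 + n)/(317 + v) (z(v, n) = (n - 2010)/(v + 317) = (-2010 + n)/(317 + v))
(-2476938 + j)*(t(43) + z(-516, 1069)) = (-2476938 - 1652869)*((477 - 1*43 + 2*43²) + (-2010 + 1069)/(317 - 516)) = -4129807*((477 - 43 + 2*1849) - 941/(-199)) = -4129807*((477 - 43 + 3698) - 1/199*(-941)) = -4129807*(4132 + 941/199) = -4129807*823209/199 = -3399694290663/199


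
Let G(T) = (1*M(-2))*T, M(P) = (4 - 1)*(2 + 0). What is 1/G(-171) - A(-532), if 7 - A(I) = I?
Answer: -553015/1026 ≈ -539.00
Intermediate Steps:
M(P) = 6 (M(P) = 3*2 = 6)
A(I) = 7 - I
G(T) = 6*T (G(T) = (1*6)*T = 6*T)
1/G(-171) - A(-532) = 1/(6*(-171)) - (7 - 1*(-532)) = 1/(-1026) - (7 + 532) = -1/1026 - 1*539 = -1/1026 - 539 = -553015/1026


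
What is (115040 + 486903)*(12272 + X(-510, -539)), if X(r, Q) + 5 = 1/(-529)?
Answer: 3906153797206/529 ≈ 7.3840e+9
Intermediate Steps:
X(r, Q) = -2646/529 (X(r, Q) = -5 + 1/(-529) = -5 - 1/529 = -2646/529)
(115040 + 486903)*(12272 + X(-510, -539)) = (115040 + 486903)*(12272 - 2646/529) = 601943*(6489242/529) = 3906153797206/529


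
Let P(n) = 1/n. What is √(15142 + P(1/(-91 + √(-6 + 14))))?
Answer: √(15051 + 2*√2) ≈ 122.69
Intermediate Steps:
√(15142 + P(1/(-91 + √(-6 + 14)))) = √(15142 + 1/(1/(-91 + √(-6 + 14)))) = √(15142 + 1/(1/(-91 + √8))) = √(15142 + 1/(1/(-91 + 2*√2))) = √(15142 + (-91 + 2*√2)) = √(15051 + 2*√2)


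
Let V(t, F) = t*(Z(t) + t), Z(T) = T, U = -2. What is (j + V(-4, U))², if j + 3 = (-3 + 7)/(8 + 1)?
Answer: 70225/81 ≈ 866.98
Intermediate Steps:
j = -23/9 (j = -3 + (-3 + 7)/(8 + 1) = -3 + 4/9 = -23/9 ≈ -2.5556)
V(t, F) = 2*t² (V(t, F) = t*(t + t) = t*(2*t) = 2*t²)
(j + V(-4, U))² = (-23/9 + 2*(-4)²)² = (-23/9 + 2*16)² = (-23/9 + 32)² = (265/9)² = 70225/81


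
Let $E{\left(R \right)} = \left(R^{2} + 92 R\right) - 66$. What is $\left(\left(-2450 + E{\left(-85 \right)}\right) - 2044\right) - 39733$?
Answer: $-44888$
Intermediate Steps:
$E{\left(R \right)} = -66 + R^{2} + 92 R$
$\left(\left(-2450 + E{\left(-85 \right)}\right) - 2044\right) - 39733 = \left(\left(-2450 + \left(-66 + \left(-85\right)^{2} + 92 \left(-85\right)\right)\right) - 2044\right) - 39733 = \left(\left(-2450 - 661\right) - 2044\right) - 39733 = \left(-3111 - 2044\right) - 39733 = -5155 - 39733 = -44888$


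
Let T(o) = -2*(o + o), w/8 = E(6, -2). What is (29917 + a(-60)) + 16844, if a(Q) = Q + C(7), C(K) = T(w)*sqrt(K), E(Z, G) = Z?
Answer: 46701 - 192*sqrt(7) ≈ 46193.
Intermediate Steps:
w = 48 (w = 8*6 = 48)
T(o) = -4*o
C(K) = -192*sqrt(K) (C(K) = (-4*48)*sqrt(K) = -192*sqrt(K))
a(Q) = Q - 192*sqrt(7)
(29917 + a(-60)) + 16844 = (29917 + (-60 - 192*sqrt(7))) + 16844 = (29857 - 192*sqrt(7)) + 16844 = 46701 - 192*sqrt(7)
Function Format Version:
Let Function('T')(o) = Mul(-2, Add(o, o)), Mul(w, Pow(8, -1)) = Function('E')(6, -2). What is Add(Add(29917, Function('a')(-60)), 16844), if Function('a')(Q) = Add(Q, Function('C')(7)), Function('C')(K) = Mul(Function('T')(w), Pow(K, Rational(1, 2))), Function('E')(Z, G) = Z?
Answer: Add(46701, Mul(-192, Pow(7, Rational(1, 2)))) ≈ 46193.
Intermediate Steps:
w = 48 (w = Mul(8, 6) = 48)
Function('T')(o) = Mul(-4, o) (Function('T')(o) = Mul(-2, Mul(2, o)) = Mul(-4, o))
Function('C')(K) = Mul(-192, Pow(K, Rational(1, 2))) (Function('C')(K) = Mul(Mul(-4, 48), Pow(K, Rational(1, 2))) = Mul(-192, Pow(K, Rational(1, 2))))
Function('a')(Q) = Add(Q, Mul(-192, Pow(7, Rational(1, 2))))
Add(Add(29917, Function('a')(-60)), 16844) = Add(Add(29917, Add(-60, Mul(-192, Pow(7, Rational(1, 2))))), 16844) = Add(Add(29857, Mul(-192, Pow(7, Rational(1, 2)))), 16844) = Add(46701, Mul(-192, Pow(7, Rational(1, 2))))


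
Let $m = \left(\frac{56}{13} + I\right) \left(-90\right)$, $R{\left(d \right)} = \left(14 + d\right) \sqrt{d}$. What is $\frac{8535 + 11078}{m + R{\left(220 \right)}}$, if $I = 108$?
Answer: $- \frac{93063685}{42305922} - \frac{43089761 \sqrt{55}}{423059220} \approx -2.9551$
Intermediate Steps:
$R{\left(d \right)} = \sqrt{d} \left(14 + d\right)$
$m = - \frac{131400}{13}$ ($m = \left(\frac{56}{13} + 108\right) \left(-90\right) = \frac{1460}{13} \left(-90\right) = - \frac{131400}{13} \approx -10108.0$)
$\frac{8535 + 11078}{m + R{\left(220 \right)}} = \frac{8535 + 11078}{- \frac{131400}{13} + \sqrt{220} \left(14 + 220\right)} = \frac{19613}{- \frac{131400}{13} + 2 \sqrt{55} \cdot 234} = \frac{19613}{- \frac{131400}{13} + 468 \sqrt{55}}$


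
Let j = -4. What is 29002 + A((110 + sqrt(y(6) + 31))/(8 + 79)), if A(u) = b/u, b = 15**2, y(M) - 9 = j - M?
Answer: 35220739/1207 - 3915*sqrt(30)/2414 ≈ 29172.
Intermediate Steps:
y(M) = 5 - M (y(M) = 9 + (-4 - M) = 5 - M)
b = 225
A(u) = 225/u
29002 + A((110 + sqrt(y(6) + 31))/(8 + 79)) = 29002 + 225/(((110 + sqrt((5 - 1*6) + 31))/(8 + 79))) = 29002 + 225/(((110 + sqrt((5 - 6) + 31))/87)) = 29002 + 225/(((110 + sqrt(-1 + 31))*(1/87))) = 29002 + 225/(((110 + sqrt(30))*(1/87))) = 29002 + 225/(110/87 + sqrt(30)/87)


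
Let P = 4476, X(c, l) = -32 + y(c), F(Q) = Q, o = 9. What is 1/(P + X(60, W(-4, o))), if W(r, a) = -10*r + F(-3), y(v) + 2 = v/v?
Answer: 1/4443 ≈ 0.00022507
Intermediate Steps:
y(v) = -1 (y(v) = -2 + v/v = -2 + 1 = -1)
W(r, a) = -3 - 10*r (W(r, a) = -10*r - 3 = -3 - 10*r)
X(c, l) = -33 (X(c, l) = -32 - 1 = -33)
1/(P + X(60, W(-4, o))) = 1/(4476 - 33) = 1/4443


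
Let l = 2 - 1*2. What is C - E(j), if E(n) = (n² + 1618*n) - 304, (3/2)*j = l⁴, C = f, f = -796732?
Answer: -796428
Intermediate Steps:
l = 0 (l = 2 - 2 = 0)
C = -796732
j = 0 (j = (⅔)*0⁴ = (⅔)*0 = 0)
E(n) = -304 + n² + 1618*n
C - E(j) = -796732 - (-304 + 0² + 1618*0) = -796732 - (-304 + 0 + 0) = -796732 - 1*(-304) = -796732 + 304 = -796428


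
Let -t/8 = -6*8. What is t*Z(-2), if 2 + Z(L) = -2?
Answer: -1536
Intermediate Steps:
Z(L) = -4 (Z(L) = -2 - 2 = -4)
t = 384 (t = -(-48)*8 = -8*(-48) = 384)
t*Z(-2) = 384*(-4) = -1536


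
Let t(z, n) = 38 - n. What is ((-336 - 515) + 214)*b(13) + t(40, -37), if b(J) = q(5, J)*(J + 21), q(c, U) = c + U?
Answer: -389769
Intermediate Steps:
q(c, U) = U + c
b(J) = (5 + J)*(21 + J) (b(J) = (J + 5)*(J + 21) = (5 + J)*(21 + J))
((-336 - 515) + 214)*b(13) + t(40, -37) = ((-336 - 515) + 214)*((5 + 13)*(21 + 13)) + (38 - 1*(-37)) = (-851 + 214)*(18*34) + (38 + 37) = -637*612 + 75 = -389844 + 75 = -389769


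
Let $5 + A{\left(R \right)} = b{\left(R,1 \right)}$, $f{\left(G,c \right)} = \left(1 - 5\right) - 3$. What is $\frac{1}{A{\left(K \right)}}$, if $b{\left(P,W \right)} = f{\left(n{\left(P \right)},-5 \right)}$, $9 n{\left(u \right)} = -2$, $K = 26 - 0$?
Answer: $- \frac{1}{12} \approx -0.083333$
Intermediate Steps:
$K = 26$ ($K = 26 + 0 = 26$)
$n{\left(u \right)} = - \frac{2}{9}$ ($n{\left(u \right)} = \frac{1}{9} \left(-2\right) = - \frac{2}{9}$)
$f{\left(G,c \right)} = -7$ ($f{\left(G,c \right)} = -4 - 3 = -7$)
$b{\left(P,W \right)} = -7$
$A{\left(R \right)} = -12$ ($A{\left(R \right)} = -5 - 7 = -12$)
$\frac{1}{A{\left(K \right)}} = \frac{1}{-12} = - \frac{1}{12}$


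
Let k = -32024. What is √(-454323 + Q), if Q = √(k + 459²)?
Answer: √(-454323 + √178657) ≈ 673.72*I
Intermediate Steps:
Q = √178657 (Q = √(-32024 + 459²) = √(-32024 + 210681) = √178657 ≈ 422.68)
√(-454323 + Q) = √(-454323 + √178657)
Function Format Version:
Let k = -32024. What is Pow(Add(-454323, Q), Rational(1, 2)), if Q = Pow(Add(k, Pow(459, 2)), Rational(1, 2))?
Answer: Pow(Add(-454323, Pow(178657, Rational(1, 2))), Rational(1, 2)) ≈ Mul(673.72, I)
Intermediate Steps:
Q = Pow(178657, Rational(1, 2)) (Q = Pow(Add(-32024, Pow(459, 2)), Rational(1, 2)) = Pow(Add(-32024, 210681), Rational(1, 2)) = Pow(178657, Rational(1, 2)) ≈ 422.68)
Pow(Add(-454323, Q), Rational(1, 2)) = Pow(Add(-454323, Pow(178657, Rational(1, 2))), Rational(1, 2))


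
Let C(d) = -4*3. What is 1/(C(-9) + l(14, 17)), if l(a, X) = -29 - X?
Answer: -1/58 ≈ -0.017241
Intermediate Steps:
C(d) = -12
1/(C(-9) + l(14, 17)) = 1/(-12 + (-29 - 1*17)) = 1/(-12 + (-29 - 17)) = 1/(-12 - 46) = 1/(-58) = -1/58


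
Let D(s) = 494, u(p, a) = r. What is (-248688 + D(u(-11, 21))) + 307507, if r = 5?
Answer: 59313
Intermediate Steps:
u(p, a) = 5
(-248688 + D(u(-11, 21))) + 307507 = (-248688 + 494) + 307507 = -248194 + 307507 = 59313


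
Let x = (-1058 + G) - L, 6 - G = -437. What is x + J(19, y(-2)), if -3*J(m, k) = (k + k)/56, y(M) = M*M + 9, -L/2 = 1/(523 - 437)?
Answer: -2221855/3612 ≈ -615.13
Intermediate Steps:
G = 443 (G = 6 - 1*(-437) = 6 + 437 = 443)
L = -1/43 (L = -2/(523 - 437) = -2/86 = -2*1/86 = -1/43 ≈ -0.023256)
y(M) = 9 + M² (y(M) = M² + 9 = 9 + M²)
J(m, k) = -k/84 (J(m, k) = -(k + k)/(3*56) = -2*k/(3*56) = -k/84)
x = -26444/43 (x = (-1058 + 443) - 1*(-1/43) = -615 + 1/43 = -26444/43 ≈ -614.98)
x + J(19, y(-2)) = -26444/43 - (9 + (-2)²)/84 = -26444/43 - (9 + 4)/84 = -26444/43 - 1/84*13 = -26444/43 - 13/84 = -2221855/3612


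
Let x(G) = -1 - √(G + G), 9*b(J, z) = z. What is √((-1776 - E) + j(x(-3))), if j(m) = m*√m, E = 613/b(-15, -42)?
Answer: √(-322350 + 196*(-1 - I*√6)^(3/2))/14 ≈ 0.010735 - 40.606*I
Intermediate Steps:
b(J, z) = z/9
x(G) = -1 - √2*√G (x(G) = -1 - √(2*G) = -1 - √2*√G)
E = -1839/14 (E = 613/(((⅑)*(-42))) = 613/(-14/3) = 613*(-3/14) = -1839/14 ≈ -131.36)
j(m) = m^(3/2)
√((-1776 - E) + j(x(-3))) = √((-1776 - 1*(-1839/14)) + (-1 - √2*√(-3))^(3/2)) = √((-1776 + 1839/14) + (-1 - √2*I*√3)^(3/2)) = √(-23025/14 + (-1 - I*√6)^(3/2))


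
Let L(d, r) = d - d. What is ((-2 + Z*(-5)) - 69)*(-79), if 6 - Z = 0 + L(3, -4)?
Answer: 7979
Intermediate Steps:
L(d, r) = 0
Z = 6 (Z = 6 - (0 + 0) = 6 - 1*0 = 6 + 0 = 6)
((-2 + Z*(-5)) - 69)*(-79) = ((-2 + 6*(-5)) - 69)*(-79) = ((-2 - 30) - 69)*(-79) = (-32 - 69)*(-79) = -101*(-79) = 7979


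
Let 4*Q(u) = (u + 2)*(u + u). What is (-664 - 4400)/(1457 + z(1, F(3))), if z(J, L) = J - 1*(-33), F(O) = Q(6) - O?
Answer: -1688/497 ≈ -3.3964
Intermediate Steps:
Q(u) = u*(2 + u)/2 (Q(u) = ((u + 2)*(u + u))/4 = ((2 + u)*(2*u))/4 = (2*u*(2 + u))/4 = u*(2 + u)/2)
F(O) = 24 - O (F(O) = (½)*6*(2 + 6) - O = (½)*6*8 - O = 24 - O)
z(J, L) = 33 + J (z(J, L) = J + 33 = 33 + J)
(-664 - 4400)/(1457 + z(1, F(3))) = (-664 - 4400)/(1457 + (33 + 1)) = -5064/(1457 + 34) = -5064/1491 = -5064*1/1491 = -1688/497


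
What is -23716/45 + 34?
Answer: -22186/45 ≈ -493.02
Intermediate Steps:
-23716/45 + 34 = -22186/45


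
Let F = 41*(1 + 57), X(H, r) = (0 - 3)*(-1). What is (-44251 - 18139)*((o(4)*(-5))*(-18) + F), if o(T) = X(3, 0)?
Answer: -165208720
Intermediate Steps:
X(H, r) = 3 (X(H, r) = -3*(-1) = 3)
o(T) = 3
F = 2378 (F = 41*58 = 2378)
(-44251 - 18139)*((o(4)*(-5))*(-18) + F) = (-44251 - 18139)*((3*(-5))*(-18) + 2378) = -62390*(-15*(-18) + 2378) = -62390*(270 + 2378) = -62390*2648 = -165208720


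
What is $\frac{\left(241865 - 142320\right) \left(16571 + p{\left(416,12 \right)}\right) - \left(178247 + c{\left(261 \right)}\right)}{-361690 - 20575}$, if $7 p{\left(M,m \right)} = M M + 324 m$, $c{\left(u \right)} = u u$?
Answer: $- \frac{2243006713}{205835} \approx -10897.0$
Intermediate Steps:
$c{\left(u \right)} = u^{2}$
$p{\left(M,m \right)} = \frac{M^{2}}{7} + \frac{324 m}{7}$ ($p{\left(M,m \right)} = \frac{M M + 324 m}{7} = \frac{M^{2} + 324 m}{7} = \frac{M^{2}}{7} + \frac{324 m}{7}$)
$\frac{\left(241865 - 142320\right) \left(16571 + p{\left(416,12 \right)}\right) - \left(178247 + c{\left(261 \right)}\right)}{-361690 - 20575} = \frac{\left(241865 - 142320\right) \left(16571 + \left(\frac{416^{2}}{7} + \frac{324}{7} \cdot 12\right)\right) - 246368}{-361690 - 20575} = \frac{99545 \left(16571 + \left(\frac{1}{7} \cdot 173056 + \frac{3888}{7}\right)\right) - 246368}{-382265} = \left(99545 \left(16571 + \left(\frac{173056}{7} + \frac{3888}{7}\right)\right) - 246368\right) \left(- \frac{1}{382265}\right) = \left(99545 \left(16571 + \frac{176944}{7}\right) - 246368\right) \left(- \frac{1}{382265}\right) = \left(99545 \cdot \frac{292941}{7} - 246368\right) \left(- \frac{1}{382265}\right) = \left(\frac{29160811845}{7} - 246368\right) \left(- \frac{1}{382265}\right) = \frac{29159087269}{7} \left(- \frac{1}{382265}\right) = - \frac{2243006713}{205835}$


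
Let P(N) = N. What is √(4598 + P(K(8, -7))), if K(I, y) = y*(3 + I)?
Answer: √4521 ≈ 67.238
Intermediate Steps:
√(4598 + P(K(8, -7))) = √(4598 - 7*(3 + 8)) = √(4598 - 7*11) = √(4598 - 77) = √4521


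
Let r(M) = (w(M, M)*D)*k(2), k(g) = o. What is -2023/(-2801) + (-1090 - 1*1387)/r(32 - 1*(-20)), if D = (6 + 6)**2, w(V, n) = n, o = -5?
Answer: 82679197/104869440 ≈ 0.78840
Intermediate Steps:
D = 144 (D = 12**2 = 144)
k(g) = -5
r(M) = -720*M (r(M) = (M*144)*(-5) = (144*M)*(-5) = -720*M)
-2023/(-2801) + (-1090 - 1*1387)/r(32 - 1*(-20)) = -2023/(-2801) + (-1090 - 1*1387)/((-720*(32 - 1*(-20)))) = -2023*(-1/2801) + (-1090 - 1387)/((-720*(32 + 20))) = 2023/2801 - 2477/((-720*52)) = 2023/2801 - 2477/(-37440) = 2023/2801 - 2477*(-1/37440) = 2023/2801 + 2477/37440 = 82679197/104869440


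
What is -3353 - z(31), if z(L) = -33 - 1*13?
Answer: -3307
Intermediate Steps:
z(L) = -46 (z(L) = -33 - 13 = -46)
-3353 - z(31) = -3353 - 1*(-46) = -3353 + 46 = -3307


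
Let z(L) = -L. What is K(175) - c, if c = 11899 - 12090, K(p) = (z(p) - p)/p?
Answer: 189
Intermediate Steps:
K(p) = -2 (K(p) = (-p - p)/p = (-2*p)/p = -2)
c = -191
K(175) - c = -2 - 1*(-191) = -2 + 191 = 189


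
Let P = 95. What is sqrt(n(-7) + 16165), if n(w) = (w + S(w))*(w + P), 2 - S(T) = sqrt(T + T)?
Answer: sqrt(15725 - 88*I*sqrt(14)) ≈ 125.41 - 1.313*I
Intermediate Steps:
S(T) = 2 - sqrt(2)*sqrt(T) (S(T) = 2 - sqrt(T + T) = 2 - sqrt(2*T) = 2 - sqrt(2)*sqrt(T))
n(w) = (95 + w)*(2 + w - sqrt(2)*sqrt(w)) (n(w) = (w + (2 - sqrt(2)*sqrt(w)))*(w + 95) = (2 + w - sqrt(2)*sqrt(w))*(95 + w) = (95 + w)*(2 + w - sqrt(2)*sqrt(w)))
sqrt(n(-7) + 16165) = sqrt((190 + (-7)**2 + 97*(-7) - sqrt(2)*(-7)**(3/2) - 95*sqrt(2)*sqrt(-7)) + 16165) = sqrt((190 + 49 - 679 - sqrt(2)*(-7*I*sqrt(7)) - 95*sqrt(2)*I*sqrt(7)) + 16165) = sqrt((190 + 49 - 679 + 7*I*sqrt(14) - 95*I*sqrt(14)) + 16165) = sqrt((-440 - 88*I*sqrt(14)) + 16165) = sqrt(15725 - 88*I*sqrt(14))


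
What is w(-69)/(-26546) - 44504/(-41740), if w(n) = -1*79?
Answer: 296175161/277007510 ≈ 1.0692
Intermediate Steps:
w(n) = -79
w(-69)/(-26546) - 44504/(-41740) = -79/(-26546) - 44504/(-41740) = -79*(-1/26546) - 44504*(-1/41740) = 79/26546 + 11126/10435 = 296175161/277007510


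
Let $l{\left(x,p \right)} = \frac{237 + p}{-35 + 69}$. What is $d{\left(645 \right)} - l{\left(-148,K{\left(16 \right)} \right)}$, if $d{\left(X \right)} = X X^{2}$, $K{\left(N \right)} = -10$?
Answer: $\frac{9123428023}{34} \approx 2.6834 \cdot 10^{8}$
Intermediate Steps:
$l{\left(x,p \right)} = \frac{237}{34} + \frac{p}{34}$ ($l{\left(x,p \right)} = \frac{237 + p}{34} = \left(237 + p\right) \frac{1}{34} = \frac{237}{34} + \frac{p}{34}$)
$d{\left(X \right)} = X^{3}$
$d{\left(645 \right)} - l{\left(-148,K{\left(16 \right)} \right)} = 645^{3} - \left(\frac{237}{34} + \frac{1}{34} \left(-10\right)\right) = 268336125 - \left(\frac{237}{34} - \frac{5}{17}\right) = 268336125 - \frac{227}{34} = \frac{9123428023}{34}$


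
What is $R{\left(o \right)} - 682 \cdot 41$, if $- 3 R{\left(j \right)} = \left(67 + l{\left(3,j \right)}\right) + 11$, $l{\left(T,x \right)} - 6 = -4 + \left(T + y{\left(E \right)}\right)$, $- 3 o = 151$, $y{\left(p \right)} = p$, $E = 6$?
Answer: $- \frac{83975}{3} \approx -27992.0$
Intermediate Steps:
$o = - \frac{151}{3}$ ($o = \left(- \frac{1}{3}\right) 151 = - \frac{151}{3} \approx -50.333$)
$l{\left(T,x \right)} = 8 + T$ ($l{\left(T,x \right)} = 6 + \left(-4 + \left(T + 6\right)\right) = 6 + \left(-4 + \left(6 + T\right)\right) = 6 + \left(2 + T\right) = 8 + T$)
$R{\left(j \right)} = - \frac{89}{3}$ ($R{\left(j \right)} = - \frac{\left(67 + \left(8 + 3\right)\right) + 11}{3} = - \frac{\left(67 + 11\right) + 11}{3} = - \frac{78 + 11}{3} = \left(- \frac{1}{3}\right) 89 = - \frac{89}{3}$)
$R{\left(o \right)} - 682 \cdot 41 = - \frac{89}{3} - 682 \cdot 41 = - \frac{89}{3} - 27962 = - \frac{83975}{3}$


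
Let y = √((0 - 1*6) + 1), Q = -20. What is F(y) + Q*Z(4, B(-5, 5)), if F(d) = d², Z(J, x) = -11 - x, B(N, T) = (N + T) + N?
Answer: 115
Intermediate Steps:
B(N, T) = T + 2*N
y = I*√5 (y = √((0 - 6) + 1) = √(-6 + 1) = √(-5) = I*√5 ≈ 2.2361*I)
F(y) + Q*Z(4, B(-5, 5)) = (I*√5)² - 20*(-11 - (5 + 2*(-5))) = -5 - 20*(-11 - (5 - 10)) = -5 - 20*(-11 - 1*(-5)) = -5 - 20*(-11 + 5) = -5 - 20*(-6) = -5 + 120 = 115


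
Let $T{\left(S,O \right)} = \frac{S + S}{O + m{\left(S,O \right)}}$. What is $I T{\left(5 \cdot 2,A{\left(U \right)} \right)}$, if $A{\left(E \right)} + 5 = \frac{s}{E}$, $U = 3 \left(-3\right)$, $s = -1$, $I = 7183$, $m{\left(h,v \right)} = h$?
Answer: $\frac{646470}{23} \approx 28107.0$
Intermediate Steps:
$U = -9$
$A{\left(E \right)} = -5 - \frac{1}{E}$
$T{\left(S,O \right)} = \frac{2 S}{O + S}$ ($T{\left(S,O \right)} = \frac{S + S}{O + S} = \frac{2 S}{O + S}$)
$I T{\left(5 \cdot 2,A{\left(U \right)} \right)} = 7183 \frac{2 \cdot 5 \cdot 2}{\left(-5 - \frac{1}{-9}\right) + 5 \cdot 2} = 7183 \cdot 2 \cdot 10 \frac{1}{\left(-5 - - \frac{1}{9}\right) + 10} = 7183 \cdot 2 \cdot 10 \frac{1}{\left(-5 + \frac{1}{9}\right) + 10} = 7183 \cdot 2 \cdot 10 \frac{1}{- \frac{44}{9} + 10} = 7183 \cdot 2 \cdot 10 \frac{1}{\frac{46}{9}} = 7183 \cdot 2 \cdot 10 \cdot \frac{9}{46} = 7183 \cdot \frac{90}{23} = \frac{646470}{23}$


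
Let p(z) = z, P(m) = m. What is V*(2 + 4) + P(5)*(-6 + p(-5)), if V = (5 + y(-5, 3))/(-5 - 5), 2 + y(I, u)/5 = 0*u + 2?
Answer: -58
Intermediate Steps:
y(I, u) = 0 (y(I, u) = -10 + 5*(0*u + 2) = -10 + 5*(0 + 2) = -10 + 5*2 = -10 + 10 = 0)
V = -1/2 (V = (5 + 0)/(-5 - 5) = 5/(-10) = 5*(-1/10) = -1/2 ≈ -0.50000)
V*(2 + 4) + P(5)*(-6 + p(-5)) = -(2 + 4)/2 + 5*(-6 - 5) = -1/2*6 + 5*(-11) = -3 - 55 = -58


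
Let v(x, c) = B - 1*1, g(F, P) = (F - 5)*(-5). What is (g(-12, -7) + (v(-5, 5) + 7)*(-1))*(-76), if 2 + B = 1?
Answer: -6080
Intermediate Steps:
B = -1 (B = -2 + 1 = -1)
g(F, P) = 25 - 5*F (g(F, P) = (-5 + F)*(-5) = 25 - 5*F)
v(x, c) = -2 (v(x, c) = -1 - 1*1 = -1 - 1 = -2)
(g(-12, -7) + (v(-5, 5) + 7)*(-1))*(-76) = ((25 - 5*(-12)) + (-2 + 7)*(-1))*(-76) = ((25 + 60) + 5*(-1))*(-76) = (85 - 5)*(-76) = 80*(-76) = -6080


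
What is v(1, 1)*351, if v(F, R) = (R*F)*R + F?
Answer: 702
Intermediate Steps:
v(F, R) = F + F*R² (v(F, R) = (F*R)*R + F = F*R² + F = F + F*R²)
v(1, 1)*351 = (1*(1 + 1²))*351 = (1*(1 + 1))*351 = (1*2)*351 = 2*351 = 702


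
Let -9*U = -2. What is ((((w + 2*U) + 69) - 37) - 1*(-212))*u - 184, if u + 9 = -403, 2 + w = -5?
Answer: -882100/9 ≈ -98011.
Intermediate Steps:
U = 2/9 (U = -1/9*(-2) = 2/9 ≈ 0.22222)
w = -7 (w = -2 - 5 = -7)
u = -412 (u = -9 - 403 = -412)
((((w + 2*U) + 69) - 37) - 1*(-212))*u - 184 = ((((-7 + 2*(2/9)) + 69) - 37) - 1*(-212))*(-412) - 184 = ((((-7 + 4/9) + 69) - 37) + 212)*(-412) - 184 = (((-59/9 + 69) - 37) + 212)*(-412) - 184 = ((562/9 - 37) + 212)*(-412) - 184 = (229/9 + 212)*(-412) - 184 = (2137/9)*(-412) - 184 = -880444/9 - 184 = -882100/9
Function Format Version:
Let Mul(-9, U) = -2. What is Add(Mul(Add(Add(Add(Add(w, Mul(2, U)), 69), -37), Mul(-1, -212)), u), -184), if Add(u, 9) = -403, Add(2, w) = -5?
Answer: Rational(-882100, 9) ≈ -98011.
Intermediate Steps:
U = Rational(2, 9) (U = Mul(Rational(-1, 9), -2) = Rational(2, 9) ≈ 0.22222)
w = -7 (w = Add(-2, -5) = -7)
u = -412 (u = Add(-9, -403) = -412)
Add(Mul(Add(Add(Add(Add(w, Mul(2, U)), 69), -37), Mul(-1, -212)), u), -184) = Add(Mul(Add(Add(Add(Add(-7, Mul(2, Rational(2, 9))), 69), -37), Mul(-1, -212)), -412), -184) = Add(Mul(Add(Add(Add(Add(-7, Rational(4, 9)), 69), -37), 212), -412), -184) = Add(Mul(Add(Add(Add(Rational(-59, 9), 69), -37), 212), -412), -184) = Add(Mul(Add(Add(Rational(562, 9), -37), 212), -412), -184) = Add(Mul(Add(Rational(229, 9), 212), -412), -184) = Add(Mul(Rational(2137, 9), -412), -184) = Add(Rational(-880444, 9), -184) = Rational(-882100, 9)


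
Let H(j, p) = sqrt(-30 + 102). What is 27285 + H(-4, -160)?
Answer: 27285 + 6*sqrt(2) ≈ 27294.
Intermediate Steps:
H(j, p) = 6*sqrt(2) (H(j, p) = sqrt(72) = 6*sqrt(2))
27285 + H(-4, -160) = 27285 + 6*sqrt(2)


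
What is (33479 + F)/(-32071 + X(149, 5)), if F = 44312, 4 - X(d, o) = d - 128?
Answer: -11113/4584 ≈ -2.4243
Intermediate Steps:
X(d, o) = 132 - d (X(d, o) = 4 - (d - 128) = 4 - (-128 + d) = 4 + (128 - d) = 132 - d)
(33479 + F)/(-32071 + X(149, 5)) = (33479 + 44312)/(-32071 + (132 - 1*149)) = 77791/(-32071 + (132 - 149)) = 77791/(-32071 - 17) = 77791/(-32088) = 77791*(-1/32088) = -11113/4584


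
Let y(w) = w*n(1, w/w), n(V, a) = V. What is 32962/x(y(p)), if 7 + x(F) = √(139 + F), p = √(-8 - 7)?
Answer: -32962/(7 - √(139 + I*√15)) ≈ 6872.0 - 235.57*I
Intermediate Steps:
p = I*√15 (p = √(-15) = I*√15 ≈ 3.873*I)
y(w) = w (y(w) = w*1 = w)
x(F) = -7 + √(139 + F)
32962/x(y(p)) = 32962/(-7 + √(139 + I*√15))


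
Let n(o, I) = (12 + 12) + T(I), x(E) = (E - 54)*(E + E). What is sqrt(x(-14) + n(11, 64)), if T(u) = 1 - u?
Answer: sqrt(1865) ≈ 43.186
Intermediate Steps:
x(E) = 2*E*(-54 + E) (x(E) = (-54 + E)*(2*E) = 2*E*(-54 + E))
n(o, I) = 25 - I (n(o, I) = (12 + 12) + (1 - I) = 24 + (1 - I) = 25 - I)
sqrt(x(-14) + n(11, 64)) = sqrt(2*(-14)*(-54 - 14) + (25 - 1*64)) = sqrt(2*(-14)*(-68) + (25 - 64)) = sqrt(1904 - 39) = sqrt(1865)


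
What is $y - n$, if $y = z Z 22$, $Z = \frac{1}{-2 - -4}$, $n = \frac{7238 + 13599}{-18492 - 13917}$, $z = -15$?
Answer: $- \frac{5326648}{32409} \approx -164.36$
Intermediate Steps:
$n = - \frac{20837}{32409}$ ($n = \frac{20837}{-32409} = 20837 \left(- \frac{1}{32409}\right) = - \frac{20837}{32409} \approx -0.64294$)
$Z = \frac{1}{2}$ ($Z = \frac{1}{-2 + 4} = \frac{1}{2} \approx 0.5$)
$y = -165$ ($y = \left(-15\right) \frac{1}{2} \cdot 22 = \left(- \frac{15}{2}\right) 22 = -165$)
$y - n = -165 - - \frac{20837}{32409} = -165 + \frac{20837}{32409} = - \frac{5326648}{32409}$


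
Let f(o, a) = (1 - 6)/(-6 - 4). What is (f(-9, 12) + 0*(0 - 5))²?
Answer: ¼ ≈ 0.25000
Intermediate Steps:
f(o, a) = ½ (f(o, a) = -5/(-10) = -5*(-⅒) = ½)
(f(-9, 12) + 0*(0 - 5))² = (½ + 0*(0 - 5))² = (½ + 0*(-5))² = (½ + 0)² = (½)² = ¼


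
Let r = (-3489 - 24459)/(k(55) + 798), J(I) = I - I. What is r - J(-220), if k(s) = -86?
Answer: -6987/178 ≈ -39.253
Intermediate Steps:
J(I) = 0
r = -6987/178 (r = (-3489 - 24459)/(-86 + 798) = -27948/712 = -27948*1/712 = -6987/178 ≈ -39.253)
r - J(-220) = -6987/178 - 1*0 = -6987/178 + 0 = -6987/178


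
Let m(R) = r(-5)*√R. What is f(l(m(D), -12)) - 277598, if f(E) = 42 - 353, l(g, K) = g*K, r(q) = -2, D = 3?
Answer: -277909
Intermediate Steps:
m(R) = -2*√R
l(g, K) = K*g
f(E) = -311
f(l(m(D), -12)) - 277598 = -311 - 277598 = -277909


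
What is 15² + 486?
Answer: 711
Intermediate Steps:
15² + 486 = 225 + 486 = 711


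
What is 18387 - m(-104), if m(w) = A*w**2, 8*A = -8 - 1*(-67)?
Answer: -61381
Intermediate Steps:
A = 59/8 (A = (-8 - 1*(-67))/8 = (-8 + 67)/8 = (1/8)*59 = 59/8 ≈ 7.3750)
m(w) = 59*w**2/8
18387 - m(-104) = 18387 - 59*(-104)**2/8 = 18387 - 59*10816/8 = 18387 - 1*79768 = 18387 - 79768 = -61381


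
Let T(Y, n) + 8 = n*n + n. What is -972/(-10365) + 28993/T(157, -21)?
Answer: 100304303/1423460 ≈ 70.465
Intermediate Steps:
T(Y, n) = -8 + n + n**2 (T(Y, n) = -8 + (n*n + n) = -8 + (n**2 + n) = -8 + (n + n**2) = -8 + n + n**2)
-972/(-10365) + 28993/T(157, -21) = -972/(-10365) + 28993/(-8 - 21 + (-21)**2) = -972*(-1/10365) + 28993/(-8 - 21 + 441) = 324/3455 + 28993/412 = 100304303/1423460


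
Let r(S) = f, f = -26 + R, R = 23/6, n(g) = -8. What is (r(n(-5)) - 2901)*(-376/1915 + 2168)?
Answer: -36405211208/5745 ≈ -6.3368e+6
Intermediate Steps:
R = 23/6 (R = 23*(1/6) = 23/6 ≈ 3.8333)
f = -133/6 (f = -26 + 23/6 = -133/6 ≈ -22.167)
r(S) = -133/6
(r(n(-5)) - 2901)*(-376/1915 + 2168) = (-133/6 - 2901)*(-376/1915 + 2168) = -17539*(-376*1/1915 + 2168)/6 = -17539*(-376/1915 + 2168)/6 = -17539/6*4151344/1915 = -36405211208/5745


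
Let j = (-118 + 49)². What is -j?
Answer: -4761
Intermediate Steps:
j = 4761 (j = (-69)² = 4761)
-j = -1*4761 = -4761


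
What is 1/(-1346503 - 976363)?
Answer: -1/2322866 ≈ -4.3050e-7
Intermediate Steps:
1/(-1346503 - 976363) = 1/(-2322866) = -1/2322866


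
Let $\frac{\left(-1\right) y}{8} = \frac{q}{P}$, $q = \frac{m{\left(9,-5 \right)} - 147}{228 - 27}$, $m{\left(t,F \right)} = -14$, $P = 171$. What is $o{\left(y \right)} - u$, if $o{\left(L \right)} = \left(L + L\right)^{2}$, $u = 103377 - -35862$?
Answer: $- \frac{164492163851423}{1181365641} \approx -1.3924 \cdot 10^{5}$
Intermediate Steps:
$q = - \frac{161}{201}$ ($q = \frac{-14 - 147}{228 - 27} = - \frac{161}{201} \approx -0.80099$)
$u = 139239$ ($u = 103377 + 35862 = 139239$)
$y = \frac{1288}{34371}$ ($y = - 8 \left(- \frac{161}{201 \cdot 171}\right) = - 8 \left(\left(- \frac{161}{201}\right) \frac{1}{171}\right) = \left(-8\right) \left(- \frac{161}{34371}\right) = \frac{1288}{34371} \approx 0.037473$)
$o{\left(L \right)} = 4 L^{2}$ ($o{\left(L \right)} = \left(2 L\right)^{2} = 4 L^{2}$)
$o{\left(y \right)} - u = 4 \left(\frac{1288}{34371}\right)^{2} - 139239 = 4 \cdot \frac{1658944}{1181365641} - 139239 = \frac{6635776}{1181365641} - 139239 = - \frac{164492163851423}{1181365641}$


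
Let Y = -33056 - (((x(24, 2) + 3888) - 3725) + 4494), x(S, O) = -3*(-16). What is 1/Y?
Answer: -1/37761 ≈ -2.6482e-5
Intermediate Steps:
x(S, O) = 48
Y = -37761 (Y = -33056 - (((48 + 3888) - 3725) + 4494) = -33056 - ((3936 - 3725) + 4494) = -33056 - (211 + 4494) = -33056 - 1*4705 = -33056 - 4705 = -37761)
1/Y = 1/(-37761) = -1/37761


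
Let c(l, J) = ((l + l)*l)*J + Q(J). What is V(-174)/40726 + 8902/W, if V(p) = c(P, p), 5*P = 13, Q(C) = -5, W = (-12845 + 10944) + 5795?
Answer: 4417035311/1982338050 ≈ 2.2282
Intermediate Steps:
W = 3894 (W = -1901 + 5795 = 3894)
P = 13/5 (P = (⅕)*13 = 13/5 ≈ 2.6000)
c(l, J) = -5 + 2*J*l² (c(l, J) = ((l + l)*l)*J - 5 = ((2*l)*l)*J - 5 = (2*l²)*J - 5 = 2*J*l² - 5 = -5 + 2*J*l²)
V(p) = -5 + 338*p/25 (V(p) = -5 + 2*p*(13/5)² = -5 + 2*p*(169/25) = -5 + 338*p/25)
V(-174)/40726 + 8902/W = (-5 + (338/25)*(-174))/40726 + 8902/3894 = (-5 - 58812/25)*(1/40726) + 8902*(1/3894) = -58937/25*1/40726 + 4451/1947 = -58937/1018150 + 4451/1947 = 4417035311/1982338050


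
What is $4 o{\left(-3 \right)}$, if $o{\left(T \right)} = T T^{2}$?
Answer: $-108$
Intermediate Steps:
$o{\left(T \right)} = T^{3}$
$4 o{\left(-3 \right)} = 4 \left(-3\right)^{3} = 4 \left(-27\right) = -108$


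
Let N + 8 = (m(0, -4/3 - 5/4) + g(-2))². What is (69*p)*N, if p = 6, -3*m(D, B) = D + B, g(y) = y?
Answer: -199801/72 ≈ -2775.0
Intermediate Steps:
m(D, B) = -B/3 - D/3 (m(D, B) = -(D + B)/3 = -(B + D)/3 = -B/3 - D/3)
N = -8687/1296 (N = -8 + ((-(-4/3 - 5/4)/3 - ⅓*0) - 2)² = -8 + ((-(-4*⅓ - 5*¼)/3 + 0) - 2)² = -8 + ((-(-4/3 - 5/4)/3 + 0) - 2)² = -8 + ((-⅓*(-31/12) + 0) - 2)² = -8 + ((31/36 + 0) - 2)² = -8 + (31/36 - 2)² = -8 + (-41/36)² = -8 + 1681/1296 = -8687/1296 ≈ -6.7029)
(69*p)*N = (69*6)*(-8687/1296) = 414*(-8687/1296) = -199801/72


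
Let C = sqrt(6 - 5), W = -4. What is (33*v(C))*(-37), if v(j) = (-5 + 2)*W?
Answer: -14652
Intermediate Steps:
C = 1 (C = sqrt(1) = 1)
v(j) = 12 (v(j) = (-5 + 2)*(-4) = -3*(-4) = 12)
(33*v(C))*(-37) = (33*12)*(-37) = 396*(-37) = -14652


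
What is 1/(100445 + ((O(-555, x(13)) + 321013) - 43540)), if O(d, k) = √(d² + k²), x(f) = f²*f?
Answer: 188959/71408439945 - √5134834/142816879890 ≈ 2.6303e-6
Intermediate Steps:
x(f) = f³
1/(100445 + ((O(-555, x(13)) + 321013) - 43540)) = 1/(100445 + ((√((-555)² + (13³)²) + 321013) - 43540)) = 1/(100445 + ((√(308025 + 2197²) + 321013) - 43540)) = 1/(100445 + ((√(308025 + 4826809) + 321013) - 43540)) = 1/(100445 + ((√5134834 + 321013) - 43540)) = 1/(100445 + ((321013 + √5134834) - 43540)) = 1/(100445 + (277473 + √5134834)) = 1/(377918 + √5134834)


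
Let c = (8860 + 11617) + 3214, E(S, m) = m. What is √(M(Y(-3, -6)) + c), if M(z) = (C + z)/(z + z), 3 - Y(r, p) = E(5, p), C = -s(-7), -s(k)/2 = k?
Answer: √852866/6 ≈ 153.92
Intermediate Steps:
s(k) = -2*k
c = 23691 (c = 20477 + 3214 = 23691)
C = -14 (C = -(-2)*(-7) = -1*14 = -14)
Y(r, p) = 3 - p
M(z) = (-14 + z)/(2*z) (M(z) = (-14 + z)/(z + z) = (-14 + z)/((2*z)) = (-14 + z)*(1/(2*z)) = (-14 + z)/(2*z))
√(M(Y(-3, -6)) + c) = √((-14 + (3 - 1*(-6)))/(2*(3 - 1*(-6))) + 23691) = √((-14 + (3 + 6))/(2*(3 + 6)) + 23691) = √((½)*(-14 + 9)/9 + 23691) = √((½)*(⅑)*(-5) + 23691) = √(-5/18 + 23691) = √(426433/18) = √852866/6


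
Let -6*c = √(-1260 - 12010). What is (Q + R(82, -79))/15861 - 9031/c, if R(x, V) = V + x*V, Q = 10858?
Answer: 253/933 - 27093*I*√13270/6635 ≈ 0.27117 - 470.38*I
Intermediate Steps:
R(x, V) = V + V*x
c = -I*√13270/6 (c = -√(-1260 - 12010)/6 = -I*√13270/6 ≈ -19.199*I)
(Q + R(82, -79))/15861 - 9031/c = (10858 - 79*(1 + 82))/15861 - 9031*3*I*√13270/6635 = (10858 - 79*83)*(1/15861) - 27093*I*√13270/6635 = (10858 - 6557)*(1/15861) - 27093*I*√13270/6635 = 4301*(1/15861) - 27093*I*√13270/6635 = 253/933 - 27093*I*√13270/6635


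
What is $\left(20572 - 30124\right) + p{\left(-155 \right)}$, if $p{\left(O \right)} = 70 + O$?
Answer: $-9637$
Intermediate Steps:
$\left(20572 - 30124\right) + p{\left(-155 \right)} = \left(20572 - 30124\right) + \left(70 - 155\right) = -9552 - 85 = -9637$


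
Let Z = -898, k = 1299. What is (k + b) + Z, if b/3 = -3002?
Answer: -8605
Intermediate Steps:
b = -9006 (b = 3*(-3002) = -9006)
(k + b) + Z = (1299 - 9006) - 898 = -7707 - 898 = -8605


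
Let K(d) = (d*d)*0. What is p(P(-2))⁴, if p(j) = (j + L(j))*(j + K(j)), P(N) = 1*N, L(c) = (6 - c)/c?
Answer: 20736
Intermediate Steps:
L(c) = (6 - c)/c
K(d) = 0 (K(d) = d²*0 = 0)
P(N) = N
p(j) = j*(j + (6 - j)/j) (p(j) = (j + (6 - j)/j)*(j + 0) = (j + (6 - j)/j)*j = j*(j + (6 - j)/j))
p(P(-2))⁴ = (6 + (-2)² - 1*(-2))⁴ = (6 + 4 + 2)⁴ = 12⁴ = 20736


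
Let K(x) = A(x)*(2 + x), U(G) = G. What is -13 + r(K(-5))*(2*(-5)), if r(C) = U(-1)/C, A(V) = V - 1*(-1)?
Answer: -73/6 ≈ -12.167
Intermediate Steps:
A(V) = 1 + V (A(V) = V + 1 = 1 + V)
K(x) = (1 + x)*(2 + x)
r(C) = -1/C
-13 + r(K(-5))*(2*(-5)) = -13 + (-1/((1 - 5)*(2 - 5)))*(2*(-5)) = -13 - 1/((-4*(-3)))*(-10) = -13 - 1/12*(-10) = -13 + 5/6 = -73/6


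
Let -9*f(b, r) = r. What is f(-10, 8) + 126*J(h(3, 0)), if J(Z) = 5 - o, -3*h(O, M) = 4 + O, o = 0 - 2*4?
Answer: 14734/9 ≈ 1637.1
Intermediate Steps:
f(b, r) = -r/9
o = -8 (o = 0 - 8 = -8)
h(O, M) = -4/3 - O/3 (h(O, M) = -(4 + O)/3 = -4/3 - O/3)
J(Z) = 13 (J(Z) = 5 - 1*(-8) = 5 + 8 = 13)
f(-10, 8) + 126*J(h(3, 0)) = -⅑*8 + 126*13 = -8/9 + 1638 = 14734/9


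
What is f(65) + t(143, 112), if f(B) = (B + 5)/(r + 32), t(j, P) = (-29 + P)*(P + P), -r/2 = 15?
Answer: 18627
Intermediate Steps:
r = -30 (r = -2*15 = -30)
t(j, P) = 2*P*(-29 + P) (t(j, P) = (-29 + P)*(2*P) = 2*P*(-29 + P))
f(B) = 5/2 + B/2 (f(B) = (B + 5)/(-30 + 32) = (5 + B)/2 = (5 + B)*(1/2) = 5/2 + B/2)
f(65) + t(143, 112) = (5/2 + (1/2)*65) + 2*112*(-29 + 112) = (5/2 + 65/2) + 2*112*83 = 35 + 18592 = 18627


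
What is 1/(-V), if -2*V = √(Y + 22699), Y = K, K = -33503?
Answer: -I*√2701/2701 ≈ -0.019241*I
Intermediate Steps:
Y = -33503
V = -I*√2701 (V = -√(-33503 + 22699)/2 = -I*√2701 ≈ -51.971*I)
1/(-V) = 1/(-(-1)*I*√2701) = 1/(I*√2701) = -I*√2701/2701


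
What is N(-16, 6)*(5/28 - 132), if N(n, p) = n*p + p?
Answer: 166095/14 ≈ 11864.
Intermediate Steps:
N(n, p) = p + n*p
N(-16, 6)*(5/28 - 132) = (6*(1 - 16))*(5/28 - 132) = (6*(-15))*(5*(1/28) - 132) = -90*(5/28 - 132) = -90*(-3691/28) = 166095/14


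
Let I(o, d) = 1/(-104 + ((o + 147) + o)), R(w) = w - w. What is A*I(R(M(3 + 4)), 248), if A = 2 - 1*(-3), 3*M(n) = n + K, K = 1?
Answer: 5/43 ≈ 0.11628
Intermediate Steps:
M(n) = ⅓ + n/3 (M(n) = (n + 1)/3 = (1 + n)/3 = ⅓ + n/3)
R(w) = 0
A = 5 (A = 2 + 3 = 5)
I(o, d) = 1/(43 + 2*o) (I(o, d) = 1/(-104 + ((147 + o) + o)) = 1/(-104 + (147 + 2*o)) = 1/(43 + 2*o))
A*I(R(M(3 + 4)), 248) = 5/(43 + 2*0) = 5/(43 + 0) = 5/43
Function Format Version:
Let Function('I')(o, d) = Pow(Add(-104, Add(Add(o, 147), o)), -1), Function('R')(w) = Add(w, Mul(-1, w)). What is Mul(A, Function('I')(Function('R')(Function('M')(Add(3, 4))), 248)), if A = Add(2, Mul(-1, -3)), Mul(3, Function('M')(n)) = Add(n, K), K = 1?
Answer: Rational(5, 43) ≈ 0.11628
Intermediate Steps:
Function('M')(n) = Add(Rational(1, 3), Mul(Rational(1, 3), n)) (Function('M')(n) = Mul(Rational(1, 3), Add(n, 1)) = Mul(Rational(1, 3), Add(1, n)) = Add(Rational(1, 3), Mul(Rational(1, 3), n)))
Function('R')(w) = 0
A = 5 (A = Add(2, 3) = 5)
Function('I')(o, d) = Pow(Add(43, Mul(2, o)), -1) (Function('I')(o, d) = Pow(Add(-104, Add(Add(147, o), o)), -1) = Pow(Add(-104, Add(147, Mul(2, o))), -1) = Pow(Add(43, Mul(2, o)), -1))
Mul(A, Function('I')(Function('R')(Function('M')(Add(3, 4))), 248)) = Mul(5, Pow(Add(43, Mul(2, 0)), -1)) = Mul(5, Pow(Add(43, 0), -1)) = Mul(5, Pow(43, -1)) = Mul(5, Rational(1, 43)) = Rational(5, 43)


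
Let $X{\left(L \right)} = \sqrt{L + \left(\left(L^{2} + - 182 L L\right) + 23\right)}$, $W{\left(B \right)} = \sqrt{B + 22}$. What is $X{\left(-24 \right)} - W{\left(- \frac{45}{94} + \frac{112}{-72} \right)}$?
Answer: $- \frac{\sqrt{1587754}}{282} + i \sqrt{104257} \approx -4.4683 + 322.89 i$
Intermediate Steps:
$W{\left(B \right)} = \sqrt{22 + B}$
$X{\left(L \right)} = \sqrt{23 + L - 181 L^{2}}$ ($X{\left(L \right)} = \sqrt{L + \left(\left(L^{2} - 182 L^{2}\right) + 23\right)} = \sqrt{L - \left(-23 + 181 L^{2}\right)} = \sqrt{23 + L - 181 L^{2}}$)
$X{\left(-24 \right)} - W{\left(- \frac{45}{94} + \frac{112}{-72} \right)} = \sqrt{23 - 24 - 181 \left(-24\right)^{2}} - \sqrt{22 + \left(- \frac{45}{94} + \frac{112}{-72}\right)} = \sqrt{23 - 24 - 104256} - \sqrt{22 + \left(\left(-45\right) \frac{1}{94} + 112 \left(- \frac{1}{72}\right)\right)} = \sqrt{23 - 24 - 104256} - \sqrt{22 - \frac{1721}{846}} = \sqrt{-104257} - \sqrt{22 - \frac{1721}{846}} = i \sqrt{104257} - \sqrt{\frac{16891}{846}} = i \sqrt{104257} - \frac{\sqrt{1587754}}{282} = - \frac{\sqrt{1587754}}{282} + i \sqrt{104257}$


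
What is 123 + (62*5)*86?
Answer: 26783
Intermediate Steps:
123 + (62*5)*86 = 123 + 310*86 = 123 + 26660 = 26783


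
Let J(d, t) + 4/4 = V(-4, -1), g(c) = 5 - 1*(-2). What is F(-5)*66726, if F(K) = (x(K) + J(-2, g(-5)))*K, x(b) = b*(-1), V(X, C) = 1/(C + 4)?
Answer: -1445730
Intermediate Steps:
g(c) = 7 (g(c) = 5 + 2 = 7)
V(X, C) = 1/(4 + C)
x(b) = -b
J(d, t) = -⅔ (J(d, t) = -1 + 1/(4 - 1) = -1 + 1/3 = -1 + ⅓ = -⅔)
F(K) = K*(-⅔ - K) (F(K) = (-K - ⅔)*K = (-⅔ - K)*K = K*(-⅔ - K))
F(-5)*66726 = -⅓*(-5)*(2 + 3*(-5))*66726 = -⅓*(-5)*(2 - 15)*66726 = -⅓*(-5)*(-13)*66726 = -65/3*66726 = -1445730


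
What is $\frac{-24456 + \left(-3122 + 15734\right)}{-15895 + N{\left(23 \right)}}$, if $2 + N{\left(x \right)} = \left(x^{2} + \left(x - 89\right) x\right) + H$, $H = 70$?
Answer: $\frac{2961}{4204} \approx 0.70433$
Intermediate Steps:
$N{\left(x \right)} = 68 + x^{2} + x \left(-89 + x\right)$ ($N{\left(x \right)} = -2 + \left(\left(x^{2} + \left(x - 89\right) x\right) + 70\right) = -2 + \left(\left(x^{2} + \left(-89 + x\right) x\right) + 70\right) = -2 + \left(\left(x^{2} + x \left(-89 + x\right)\right) + 70\right) = -2 + \left(70 + x^{2} + x \left(-89 + x\right)\right) = 68 + x^{2} + x \left(-89 + x\right)$)
$\frac{-24456 + \left(-3122 + 15734\right)}{-15895 + N{\left(23 \right)}} = \frac{-24456 + \left(-3122 + 15734\right)}{-15895 + \left(68 - 2047 + 2 \cdot 23^{2}\right)} = \frac{-24456 + 12612}{-15895 + \left(68 - 2047 + 2 \cdot 529\right)} = - \frac{11844}{-15895 + \left(68 - 2047 + 1058\right)} = - \frac{11844}{-15895 - 921} = - \frac{11844}{-16816} = \left(-11844\right) \left(- \frac{1}{16816}\right) = \frac{2961}{4204}$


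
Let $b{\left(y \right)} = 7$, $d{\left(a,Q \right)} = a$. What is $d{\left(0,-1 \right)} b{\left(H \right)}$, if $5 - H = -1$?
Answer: $0$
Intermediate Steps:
$H = 6$ ($H = 5 - -1 = 5 + 1 = 6$)
$d{\left(0,-1 \right)} b{\left(H \right)} = 0 \cdot 7 = 0$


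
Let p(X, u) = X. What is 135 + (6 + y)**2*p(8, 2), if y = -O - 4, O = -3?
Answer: 335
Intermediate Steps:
y = -1 (y = -1*(-3) - 4 = 3 - 4 = -1)
135 + (6 + y)**2*p(8, 2) = 135 + (6 - 1)**2*8 = 135 + 5**2*8 = 135 + 25*8 = 135 + 200 = 335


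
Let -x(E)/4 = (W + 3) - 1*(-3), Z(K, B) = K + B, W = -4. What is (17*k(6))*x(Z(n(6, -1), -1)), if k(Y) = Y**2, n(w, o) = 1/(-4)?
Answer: -4896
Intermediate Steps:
n(w, o) = -1/4
Z(K, B) = B + K
x(E) = -8 (x(E) = -4*((-4 + 3) - 1*(-3)) = -4*(-1 + 3) = -4*2 = -8)
(17*k(6))*x(Z(n(6, -1), -1)) = (17*6**2)*(-8) = (17*36)*(-8) = 612*(-8) = -4896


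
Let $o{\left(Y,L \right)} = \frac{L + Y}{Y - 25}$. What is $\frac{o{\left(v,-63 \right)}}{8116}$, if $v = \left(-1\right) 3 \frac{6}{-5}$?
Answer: $\frac{297}{868412} \approx 0.000342$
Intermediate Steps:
$v = \frac{18}{5}$ ($v = - 3 \cdot 6 \left(- \frac{1}{5}\right) = \left(-3\right) \left(- \frac{6}{5}\right) = \frac{18}{5} \approx 3.6$)
$o{\left(Y,L \right)} = \frac{L + Y}{-25 + Y}$
$\frac{o{\left(v,-63 \right)}}{8116} = \frac{\frac{1}{-25 + \frac{18}{5}} \left(-63 + \frac{18}{5}\right)}{8116} = \frac{1}{- \frac{107}{5}} \left(- \frac{297}{5}\right) \frac{1}{8116} = \left(- \frac{5}{107}\right) \left(- \frac{297}{5}\right) \frac{1}{8116} = \frac{297}{107} \cdot \frac{1}{8116} = \frac{297}{868412}$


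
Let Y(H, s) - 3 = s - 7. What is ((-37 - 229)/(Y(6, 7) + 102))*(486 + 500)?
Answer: -37468/15 ≈ -2497.9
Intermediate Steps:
Y(H, s) = -4 + s (Y(H, s) = 3 + (s - 7) = 3 + (-7 + s) = -4 + s)
((-37 - 229)/(Y(6, 7) + 102))*(486 + 500) = ((-37 - 229)/((-4 + 7) + 102))*(486 + 500) = -266/(3 + 102)*986 = -266/105*986 = -266*1/105*986 = -38/15*986 = -37468/15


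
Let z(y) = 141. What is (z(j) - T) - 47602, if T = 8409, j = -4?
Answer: -55870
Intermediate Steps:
(z(j) - T) - 47602 = (141 - 1*8409) - 47602 = (141 - 8409) - 47602 = -8268 - 47602 = -55870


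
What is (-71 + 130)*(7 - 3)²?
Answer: 944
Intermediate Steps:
(-71 + 130)*(7 - 3)² = 59*4² = 59*16 = 944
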